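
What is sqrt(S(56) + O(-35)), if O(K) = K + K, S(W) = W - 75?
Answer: I*sqrt(89) ≈ 9.434*I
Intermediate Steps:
S(W) = -75 + W
O(K) = 2*K
sqrt(S(56) + O(-35)) = sqrt((-75 + 56) + 2*(-35)) = sqrt(-19 - 70) = sqrt(-89) = I*sqrt(89)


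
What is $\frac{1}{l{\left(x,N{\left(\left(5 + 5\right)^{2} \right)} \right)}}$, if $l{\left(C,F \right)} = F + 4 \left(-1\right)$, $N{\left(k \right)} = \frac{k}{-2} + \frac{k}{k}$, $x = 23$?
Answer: $- \frac{1}{53} \approx -0.018868$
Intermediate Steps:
$N{\left(k \right)} = 1 - \frac{k}{2}$ ($N{\left(k \right)} = k \left(- \frac{1}{2}\right) + 1 = - \frac{k}{2} + 1 = 1 - \frac{k}{2}$)
$l{\left(C,F \right)} = -4 + F$ ($l{\left(C,F \right)} = F - 4 = -4 + F$)
$\frac{1}{l{\left(x,N{\left(\left(5 + 5\right)^{2} \right)} \right)}} = \frac{1}{-4 + \left(1 - \frac{\left(5 + 5\right)^{2}}{2}\right)} = \frac{1}{-4 + \left(1 - \frac{10^{2}}{2}\right)} = \frac{1}{-4 + \left(1 - 50\right)} = \frac{1}{-4 - 49} = \frac{1}{-53} = - \frac{1}{53}$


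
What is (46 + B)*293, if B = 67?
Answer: 33109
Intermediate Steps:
(46 + B)*293 = (46 + 67)*293 = 113*293 = 33109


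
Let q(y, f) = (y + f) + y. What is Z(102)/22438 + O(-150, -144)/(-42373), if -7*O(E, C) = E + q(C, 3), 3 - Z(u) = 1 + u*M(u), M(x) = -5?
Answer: 71052151/3327678809 ≈ 0.021352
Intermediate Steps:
q(y, f) = f + 2*y (q(y, f) = (f + y) + y = f + 2*y)
Z(u) = 2 + 5*u (Z(u) = 3 - (1 + u*(-5)) = 3 - (1 - 5*u) = 3 + (-1 + 5*u) = 2 + 5*u)
O(E, C) = -3/7 - 2*C/7 - E/7 (O(E, C) = -(E + (3 + 2*C))/7 = -(3 + E + 2*C)/7 = -3/7 - 2*C/7 - E/7)
Z(102)/22438 + O(-150, -144)/(-42373) = (2 + 5*102)/22438 + (-3/7 - 2/7*(-144) - ⅐*(-150))/(-42373) = (2 + 510)*(1/22438) + (-3/7 + 288/7 + 150/7)*(-1/42373) = 512*(1/22438) + (435/7)*(-1/42373) = 256/11219 - 435/296611 = 71052151/3327678809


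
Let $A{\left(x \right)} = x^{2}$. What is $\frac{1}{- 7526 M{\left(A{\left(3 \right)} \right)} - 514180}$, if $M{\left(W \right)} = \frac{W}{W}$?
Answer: $- \frac{1}{521706} \approx -1.9168 \cdot 10^{-6}$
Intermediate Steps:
$M{\left(W \right)} = 1$
$\frac{1}{- 7526 M{\left(A{\left(3 \right)} \right)} - 514180} = \frac{1}{\left(-7526\right) 1 - 514180} = \frac{1}{-7526 - 514180} = \frac{1}{-521706} = - \frac{1}{521706}$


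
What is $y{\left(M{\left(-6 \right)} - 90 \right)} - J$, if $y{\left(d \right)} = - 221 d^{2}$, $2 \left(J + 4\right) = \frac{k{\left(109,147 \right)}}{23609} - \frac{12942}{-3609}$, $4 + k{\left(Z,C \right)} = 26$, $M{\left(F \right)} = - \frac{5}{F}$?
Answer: $- \frac{598854416997581}{340819524} \approx -1.7571 \cdot 10^{6}$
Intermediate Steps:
$k{\left(Z,C \right)} = 22$ ($k{\left(Z,C \right)} = -4 + 26 = 22$)
$J = - \frac{20889554}{9467209}$ ($J = -4 + \frac{\frac{22}{23609} - \frac{12942}{-3609}}{2} = -4 + \frac{22 \cdot \frac{1}{23609} - - \frac{1438}{401}}{2} = -4 + \frac{\frac{22}{23609} + \frac{1438}{401}}{2} = -4 + \frac{1}{2} \cdot \frac{33958564}{9467209} = -4 + \frac{16979282}{9467209} = - \frac{20889554}{9467209} \approx -2.2065$)
$y{\left(M{\left(-6 \right)} - 90 \right)} - J = - 221 \left(- \frac{5}{-6} - 90\right)^{2} - - \frac{20889554}{9467209} = - 221 \left(\left(-5\right) \left(- \frac{1}{6}\right) - 90\right)^{2} + \frac{20889554}{9467209} = - 221 \left(\frac{5}{6} - 90\right)^{2} + \frac{20889554}{9467209} = - 221 \left(- \frac{535}{6}\right)^{2} + \frac{20889554}{9467209} = \left(-221\right) \frac{286225}{36} + \frac{20889554}{9467209} = - \frac{63255725}{36} + \frac{20889554}{9467209} = - \frac{598854416997581}{340819524}$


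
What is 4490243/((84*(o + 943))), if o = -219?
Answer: 4490243/60816 ≈ 73.833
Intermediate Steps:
4490243/((84*(o + 943))) = 4490243/((84*(-219 + 943))) = 4490243/((84*724)) = 4490243/60816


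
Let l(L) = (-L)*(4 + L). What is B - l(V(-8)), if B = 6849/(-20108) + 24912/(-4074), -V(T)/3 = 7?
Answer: 4786100637/13653332 ≈ 350.54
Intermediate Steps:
V(T) = -21 (V(T) = -3*7 = -21)
B = -88138887/13653332 (B = 6849*(-1/20108) + 24912*(-1/4074) = -6849/20108 - 4152/679 = -88138887/13653332 ≈ -6.4555)
l(L) = -L*(4 + L)
B - l(V(-8)) = -88138887/13653332 - (-1)*(-21)*(4 - 21) = -88138887/13653332 - (-1)*(-21)*(-17) = -88138887/13653332 - 1*(-357) = -88138887/13653332 + 357 = 4786100637/13653332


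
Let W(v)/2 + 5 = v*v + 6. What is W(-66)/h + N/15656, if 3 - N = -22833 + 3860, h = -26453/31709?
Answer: -540680279766/51768521 ≈ -10444.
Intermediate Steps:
h = -26453/31709 (h = -26453*1/31709 = -26453/31709 ≈ -0.83424)
W(v) = 2 + 2*v² (W(v) = -10 + 2*(v*v + 6) = -10 + 2*(v² + 6) = -10 + 2*(6 + v²) = -10 + (12 + 2*v²) = 2 + 2*v²)
N = 18976 (N = 3 - (-22833 + 3860) = 3 - 1*(-18973) = 3 + 18973 = 18976)
W(-66)/h + N/15656 = (2 + 2*(-66)²)/(-26453/31709) + 18976/15656 = (2 + 2*4356)*(-31709/26453) + 18976*(1/15656) = (2 + 8712)*(-31709/26453) + 2372/1957 = 8714*(-31709/26453) + 2372/1957 = -276312226/26453 + 2372/1957 = -540680279766/51768521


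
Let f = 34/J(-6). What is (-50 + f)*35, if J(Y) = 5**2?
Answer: -8512/5 ≈ -1702.4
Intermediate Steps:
J(Y) = 25
f = 34/25 ≈ 1.3600
(-50 + f)*35 = (-50 + 34/25)*35 = -1216/25*35 = -8512/5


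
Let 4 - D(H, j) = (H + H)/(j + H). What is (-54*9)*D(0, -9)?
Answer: -1944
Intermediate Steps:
D(H, j) = 4 - 2*H/(H + j) (D(H, j) = 4 - (H + H)/(j + H) = 4 - 2*H/(H + j))
(-54*9)*D(0, -9) = (-54*9)*(2*(0 + 2*(-9))/(0 - 9)) = (-18*27)*(2*(0 - 18)/(-9)) = -972*(-1)*(-18)/9 = -486*4 = -1944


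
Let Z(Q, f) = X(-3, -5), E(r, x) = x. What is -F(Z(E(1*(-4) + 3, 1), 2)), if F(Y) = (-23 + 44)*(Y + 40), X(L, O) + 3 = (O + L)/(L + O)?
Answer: -798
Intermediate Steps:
X(L, O) = -2 (X(L, O) = -3 + (O + L)/(L + O) = -3 + (L + O)/(L + O) = -3 + 1 = -2)
Z(Q, f) = -2
F(Y) = 840 + 21*Y (F(Y) = 21*(40 + Y) = 840 + 21*Y)
-F(Z(E(1*(-4) + 3, 1), 2)) = -(840 + 21*(-2)) = -(840 - 42) = -1*798 = -798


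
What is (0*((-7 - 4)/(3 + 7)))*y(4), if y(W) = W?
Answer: 0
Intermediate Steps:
(0*((-7 - 4)/(3 + 7)))*y(4) = (0*((-7 - 4)/(3 + 7)))*4 = (0*(-11/10))*4 = 0*4 = 0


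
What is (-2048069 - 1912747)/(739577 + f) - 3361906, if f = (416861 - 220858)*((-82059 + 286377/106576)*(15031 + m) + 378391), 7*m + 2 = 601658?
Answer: -1357750608061340422781439662/403863346584152384911 ≈ -3.3619e+6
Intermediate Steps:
m = 601656/7 (m = -2/7 + (1/7)*601658 = -2/7 + 601658/7 = 601656/7 ≈ 85951.)
f = -1211590040304205263197/746032 (f = (416861 - 220858)*((-82059 + 286377/106576)*(15031 + 601656/7) + 378391) = 196003*((-82059 + 286377*(1/106576))*(706873/7) + 378391) = 196003*((-82059 + 286377/106576)*(706873/7) + 378391) = 196003*(-8745233607/106576*706873/7 + 378391) = 196003*(-6181769515480911/746032 + 378391) = 196003*(-6181487223686399/746032) = -1211590040304205263197/746032 ≈ -1.6240e+15)
(-2048069 - 1912747)/(739577 + f) - 3361906 = (-2048069 - 1912747)/(739577 - 1211590040304205263197/746032) - 3361906 = -3960816/(-1211590039752457154733/746032) - 3361906 = -3960816*(-746032/1211590039752457154733) - 3361906 = 984965160704/403863346584152384911 - 3361906 = -1357750608061340422781439662/403863346584152384911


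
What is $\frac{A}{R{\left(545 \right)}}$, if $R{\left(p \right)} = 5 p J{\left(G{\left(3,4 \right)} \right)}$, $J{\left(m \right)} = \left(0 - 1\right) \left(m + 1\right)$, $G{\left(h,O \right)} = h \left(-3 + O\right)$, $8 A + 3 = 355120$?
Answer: $- \frac{355117}{87200} \approx -4.0724$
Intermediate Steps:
$A = \frac{355117}{8}$ ($A = - \frac{3}{8} + \frac{1}{8} \cdot 355120 = - \frac{3}{8} + 44390 = \frac{355117}{8} \approx 44390.0$)
$J{\left(m \right)} = -1 - m$ ($J{\left(m \right)} = - (1 + m) = -1 - m$)
$R{\left(p \right)} = - 20 p$ ($R{\left(p \right)} = 5 p \left(-1 - 3 \left(-3 + 4\right)\right) = 5 p \left(-1 - 3 \cdot 1\right) = 5 p \left(-1 - 3\right) = 5 p \left(-4\right) = - 20 p$)
$\frac{A}{R{\left(545 \right)}} = \frac{355117}{8 \left(\left(-20\right) 545\right)} = \frac{355117}{8 \left(-10900\right)} = \frac{355117}{8} \left(- \frac{1}{10900}\right) = - \frac{355117}{87200}$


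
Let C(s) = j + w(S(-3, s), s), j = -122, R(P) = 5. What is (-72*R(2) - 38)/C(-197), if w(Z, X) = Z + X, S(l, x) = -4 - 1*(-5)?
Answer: 199/159 ≈ 1.2516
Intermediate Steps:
S(l, x) = 1 (S(l, x) = -4 + 5 = 1)
w(Z, X) = X + Z
C(s) = -121 + s (C(s) = -122 + (s + 1) = -122 + (1 + s) = -121 + s)
(-72*R(2) - 38)/C(-197) = (-72*5 - 38)/(-121 - 197) = (-360 - 38)/(-318) = -398*(-1/318) = 199/159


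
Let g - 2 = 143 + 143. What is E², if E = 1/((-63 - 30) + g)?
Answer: 1/38025 ≈ 2.6298e-5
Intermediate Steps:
g = 288 (g = 2 + (143 + 143) = 2 + 286 = 288)
E = 1/195 (E = 1/((-63 - 30) + 288) = 1/(-93 + 288) = 1/195 ≈ 0.0051282)
E² = (1/195)² = 1/38025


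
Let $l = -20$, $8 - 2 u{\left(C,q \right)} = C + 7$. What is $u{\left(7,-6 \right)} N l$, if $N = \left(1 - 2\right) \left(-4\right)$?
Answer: $240$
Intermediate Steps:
$u{\left(C,q \right)} = \frac{1}{2} - \frac{C}{2}$ ($u{\left(C,q \right)} = 4 - \frac{C + 7}{2} = 4 - \frac{7 + C}{2} = 4 - \left(\frac{7}{2} + \frac{C}{2}\right) = \frac{1}{2} - \frac{C}{2}$)
$N = 4$ ($N = \left(-1\right) \left(-4\right) = 4$)
$u{\left(7,-6 \right)} N l = \left(\frac{1}{2} - \frac{7}{2}\right) 4 \left(-20\right) = \left(-3\right) 4 \left(-20\right) = \left(-12\right) \left(-20\right) = 240$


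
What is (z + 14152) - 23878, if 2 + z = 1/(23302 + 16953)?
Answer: -391600639/40255 ≈ -9728.0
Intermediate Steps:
z = -80509/40255 (z = -2 + 1/(23302 + 16953) = -2 + 1/40255 = -80509/40255 ≈ -2.0000)
(z + 14152) - 23878 = (-80509/40255 + 14152) - 23878 = 569608251/40255 - 23878 = -391600639/40255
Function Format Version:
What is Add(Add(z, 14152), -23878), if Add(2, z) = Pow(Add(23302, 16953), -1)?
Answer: Rational(-391600639, 40255) ≈ -9728.0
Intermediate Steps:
z = Rational(-80509, 40255) (z = Add(-2, Pow(Add(23302, 16953), -1)) = Add(-2, Pow(40255, -1)) = Add(-2, Rational(1, 40255)) = Rational(-80509, 40255) ≈ -2.0000)
Add(Add(z, 14152), -23878) = Add(Add(Rational(-80509, 40255), 14152), -23878) = Add(Rational(569608251, 40255), -23878) = Rational(-391600639, 40255)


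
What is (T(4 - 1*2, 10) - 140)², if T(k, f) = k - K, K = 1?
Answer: 19321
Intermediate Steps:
T(k, f) = -1 + k (T(k, f) = k - 1*1 = k - 1 = -1 + k)
(T(4 - 1*2, 10) - 140)² = ((-1 + (4 - 1*2)) - 140)² = ((-1 + (4 - 2)) - 140)² = ((-1 + 2) - 140)² = (1 - 140)² = (-139)² = 19321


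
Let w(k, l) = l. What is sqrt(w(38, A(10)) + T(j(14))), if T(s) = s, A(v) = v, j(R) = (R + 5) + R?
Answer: sqrt(43) ≈ 6.5574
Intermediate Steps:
j(R) = 5 + 2*R (j(R) = (5 + R) + R = 5 + 2*R)
sqrt(w(38, A(10)) + T(j(14))) = sqrt(10 + (5 + 2*14)) = sqrt(10 + (5 + 28)) = sqrt(10 + 33) = sqrt(43)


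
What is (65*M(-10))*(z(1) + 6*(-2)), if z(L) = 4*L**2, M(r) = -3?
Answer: 1560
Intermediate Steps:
(65*M(-10))*(z(1) + 6*(-2)) = (65*(-3))*(4*1**2 + 6*(-2)) = -195*(4*1 - 12) = -195*(4 - 12) = -195*(-8) = 1560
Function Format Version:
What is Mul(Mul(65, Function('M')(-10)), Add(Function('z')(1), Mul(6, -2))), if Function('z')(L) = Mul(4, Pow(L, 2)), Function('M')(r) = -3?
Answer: 1560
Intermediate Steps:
Mul(Mul(65, Function('M')(-10)), Add(Function('z')(1), Mul(6, -2))) = Mul(Mul(65, -3), Add(Mul(4, Pow(1, 2)), Mul(6, -2))) = Mul(-195, Add(Mul(4, 1), -12)) = Mul(-195, Add(4, -12)) = Mul(-195, -8) = 1560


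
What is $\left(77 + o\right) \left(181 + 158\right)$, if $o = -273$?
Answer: $-66444$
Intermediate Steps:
$\left(77 + o\right) \left(181 + 158\right) = \left(77 - 273\right) \left(181 + 158\right) = \left(-196\right) 339 = -66444$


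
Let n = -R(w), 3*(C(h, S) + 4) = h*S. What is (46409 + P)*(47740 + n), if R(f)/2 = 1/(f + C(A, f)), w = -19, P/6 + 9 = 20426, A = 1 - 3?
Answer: 249979158806/31 ≈ 8.0638e+9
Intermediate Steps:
A = -2
C(h, S) = -4 + S*h/3 (C(h, S) = -4 + (h*S)/3 = -4 + (S*h)/3 = -4 + S*h/3)
P = 122502 (P = -54 + 6*20426 = -54 + 122556 = 122502)
R(f) = 2/(-4 + f/3) (R(f) = 2/(f + (-4 + (⅓)*f*(-2))) = 2/(f + (-4 - 2*f/3)) = 2/(-4 + f/3))
n = 6/31 (n = -6/(-12 - 19) = -6/(-31) = -6*(-1)/31 = -1*(-6/31) = 6/31 ≈ 0.19355)
(46409 + P)*(47740 + n) = (46409 + 122502)*(47740 + 6/31) = 168911*(1479946/31) = 249979158806/31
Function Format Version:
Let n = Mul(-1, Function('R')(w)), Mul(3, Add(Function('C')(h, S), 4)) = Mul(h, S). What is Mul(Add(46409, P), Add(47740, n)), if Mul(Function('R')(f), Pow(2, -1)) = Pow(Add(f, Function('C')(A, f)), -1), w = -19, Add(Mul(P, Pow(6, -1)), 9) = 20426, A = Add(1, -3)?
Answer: Rational(249979158806, 31) ≈ 8.0638e+9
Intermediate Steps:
A = -2
Function('C')(h, S) = Add(-4, Mul(Rational(1, 3), S, h)) (Function('C')(h, S) = Add(-4, Mul(Rational(1, 3), Mul(h, S))) = Add(-4, Mul(Rational(1, 3), Mul(S, h))) = Add(-4, Mul(Rational(1, 3), S, h)))
P = 122502 (P = Add(-54, Mul(6, 20426)) = Add(-54, 122556) = 122502)
Function('R')(f) = Mul(2, Pow(Add(-4, Mul(Rational(1, 3), f)), -1)) (Function('R')(f) = Mul(2, Pow(Add(f, Add(-4, Mul(Rational(1, 3), f, -2))), -1)) = Mul(2, Pow(Add(f, Add(-4, Mul(Rational(-2, 3), f))), -1)) = Mul(2, Pow(Add(-4, Mul(Rational(1, 3), f)), -1)))
n = Rational(6, 31) (n = Mul(-1, Mul(6, Pow(Add(-12, -19), -1))) = Mul(-1, Mul(6, Pow(-31, -1))) = Mul(-1, Mul(6, Rational(-1, 31))) = Mul(-1, Rational(-6, 31)) = Rational(6, 31) ≈ 0.19355)
Mul(Add(46409, P), Add(47740, n)) = Mul(Add(46409, 122502), Add(47740, Rational(6, 31))) = Mul(168911, Rational(1479946, 31)) = Rational(249979158806, 31)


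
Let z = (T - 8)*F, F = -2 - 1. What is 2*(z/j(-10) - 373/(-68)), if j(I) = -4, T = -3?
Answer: -94/17 ≈ -5.5294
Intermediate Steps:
F = -3
z = 33 (z = (-3 - 8)*(-3) = -11*(-3) = 33)
2*(z/j(-10) - 373/(-68)) = 2*(33/(-4) - 373/(-68)) = 2*(33*(-¼) - 373*(-1/68)) = 2*(-33/4 + 373/68) = 2*(-47/17) = -94/17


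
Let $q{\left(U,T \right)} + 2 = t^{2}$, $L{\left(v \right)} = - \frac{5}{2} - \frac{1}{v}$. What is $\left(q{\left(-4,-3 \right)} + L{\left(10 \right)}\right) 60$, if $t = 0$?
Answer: $-276$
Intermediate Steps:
$L{\left(v \right)} = - \frac{5}{2} - \frac{1}{v}$ ($L{\left(v \right)} = \left(-5\right) \frac{1}{2} - \frac{1}{v} = - \frac{5}{2} - \frac{1}{v}$)
$q{\left(U,T \right)} = -2$ ($q{\left(U,T \right)} = -2 + 0^{2} = -2 + 0 = -2$)
$\left(q{\left(-4,-3 \right)} + L{\left(10 \right)}\right) 60 = \left(-2 - \frac{13}{5}\right) 60 = \left(- \frac{23}{5}\right) 60 = -276$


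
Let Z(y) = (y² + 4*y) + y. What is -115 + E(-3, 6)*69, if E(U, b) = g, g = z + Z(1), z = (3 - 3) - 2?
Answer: 161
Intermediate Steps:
z = -2 (z = 0 - 2 = -2)
Z(y) = y² + 5*y
g = 4 (g = -2 + 1*(5 + 1) = -2 + 1*6 = -2 + 6 = 4)
E(U, b) = 4
-115 + E(-3, 6)*69 = -115 + 4*69 = -115 + 276 = 161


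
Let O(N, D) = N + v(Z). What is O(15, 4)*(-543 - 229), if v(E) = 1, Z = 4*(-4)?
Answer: -12352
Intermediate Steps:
Z = -16
O(N, D) = 1 + N (O(N, D) = N + 1 = 1 + N)
O(15, 4)*(-543 - 229) = (1 + 15)*(-543 - 229) = 16*(-772) = -12352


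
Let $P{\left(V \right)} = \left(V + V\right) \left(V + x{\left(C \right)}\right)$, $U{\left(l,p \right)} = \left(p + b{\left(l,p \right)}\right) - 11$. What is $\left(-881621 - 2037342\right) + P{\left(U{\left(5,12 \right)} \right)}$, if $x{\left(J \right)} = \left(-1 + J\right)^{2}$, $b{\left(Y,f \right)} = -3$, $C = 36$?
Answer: $-2923855$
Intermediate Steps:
$U{\left(l,p \right)} = -14 + p$ ($U{\left(l,p \right)} = \left(p - 3\right) - 11 = \left(-3 + p\right) - 11 = -14 + p$)
$P{\left(V \right)} = 2 V \left(1225 + V\right)$ ($P{\left(V \right)} = \left(V + V\right) \left(V + \left(-1 + 36\right)^{2}\right) = 2 V \left(V + 35^{2}\right) = 2 V \left(V + 1225\right) = 2 V \left(1225 + V\right)$)
$\left(-881621 - 2037342\right) + P{\left(U{\left(5,12 \right)} \right)} = \left(-881621 - 2037342\right) + 2 \left(-14 + 12\right) \left(1225 + \left(-14 + 12\right)\right) = -2918963 + 2 \left(-2\right) \left(1225 - 2\right) = -2918963 + 2 \left(-2\right) 1223 = -2918963 - 4892 = -2923855$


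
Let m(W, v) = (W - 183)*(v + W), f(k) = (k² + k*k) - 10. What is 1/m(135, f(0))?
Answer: -1/6000 ≈ -0.00016667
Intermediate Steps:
f(k) = -10 + 2*k² (f(k) = (k² + k²) - 10 = 2*k² - 10 = -10 + 2*k²)
m(W, v) = (-183 + W)*(W + v)
1/m(135, f(0)) = 1/(135² - 183*135 - 183*(-10 + 2*0²) + 135*(-10 + 2*0²)) = 1/(18225 - 24705 - 183*(-10 + 2*0) + 135*(-10 + 2*0)) = 1/(18225 - 24705 - 183*(-10 + 0) + 135*(-10 + 0)) = 1/(18225 - 24705 - 183*(-10) + 135*(-10)) = 1/(18225 - 24705 + 1830 - 1350) = 1/(-6000) = -1/6000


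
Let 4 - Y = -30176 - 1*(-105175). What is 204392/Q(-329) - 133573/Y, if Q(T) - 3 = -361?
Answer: -7640279453/13424105 ≈ -569.15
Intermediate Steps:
Y = -74995 (Y = 4 - (-30176 - 1*(-105175)) = 4 - (-30176 + 105175) = 4 - 1*74999 = 4 - 74999 = -74995)
Q(T) = -358 (Q(T) = 3 - 361 = -358)
204392/Q(-329) - 133573/Y = 204392/(-358) - 133573/(-74995) = 204392*(-1/358) - 133573*(-1/74995) = -102196/179 + 133573/74995 = -7640279453/13424105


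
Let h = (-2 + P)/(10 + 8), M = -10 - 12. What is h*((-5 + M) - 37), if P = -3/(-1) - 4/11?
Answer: -224/99 ≈ -2.2626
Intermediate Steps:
P = 29/11 (P = -3*(-1) - 4*1/11 = 3 - 4/11 = 29/11 ≈ 2.6364)
M = -22
h = 7/198 (h = (-2 + 29/11)/(10 + 8) = (7/11)/18 = (7/11)*(1/18) = 7/198 ≈ 0.035354)
h*((-5 + M) - 37) = 7*((-5 - 22) - 37)/198 = 7*(-27 - 37)/198 = (7/198)*(-64) = -224/99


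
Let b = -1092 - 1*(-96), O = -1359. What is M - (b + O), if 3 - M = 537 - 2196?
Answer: 4017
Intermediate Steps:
b = -996 (b = -1092 + 96 = -996)
M = 1662 (M = 3 - (537 - 2196) = 3 - 1*(-1659) = 3 + 1659 = 1662)
M - (b + O) = 1662 - (-996 - 1359) = 1662 - 1*(-2355) = 1662 + 2355 = 4017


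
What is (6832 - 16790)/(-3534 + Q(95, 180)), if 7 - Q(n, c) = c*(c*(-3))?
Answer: -9958/93673 ≈ -0.10631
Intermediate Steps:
Q(n, c) = 7 + 3*c² (Q(n, c) = 7 - c*c*(-3) = 7 - c*(-3*c) = 7 - (-3)*c² = 7 + 3*c²)
(6832 - 16790)/(-3534 + Q(95, 180)) = (6832 - 16790)/(-3534 + (7 + 3*180²)) = -9958/(-3534 + (7 + 3*32400)) = -9958/(-3534 + (7 + 97200)) = -9958/(-3534 + 97207) = -9958/93673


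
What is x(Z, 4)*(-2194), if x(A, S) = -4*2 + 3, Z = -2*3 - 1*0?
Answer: 10970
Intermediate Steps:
Z = -6 (Z = -6 + 0 = -6)
x(A, S) = -5 (x(A, S) = -8 + 3 = -5)
x(Z, 4)*(-2194) = -5*(-2194) = 10970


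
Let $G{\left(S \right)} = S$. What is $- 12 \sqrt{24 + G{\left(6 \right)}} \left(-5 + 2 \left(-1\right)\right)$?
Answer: $84 \sqrt{30} \approx 460.09$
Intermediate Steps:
$- 12 \sqrt{24 + G{\left(6 \right)}} \left(-5 + 2 \left(-1\right)\right) = - 12 \sqrt{24 + 6} \left(-5 + 2 \left(-1\right)\right) = - 12 \sqrt{30} \left(-5 - 2\right) = - 12 \sqrt{30} \left(-7\right) = 84 \sqrt{30}$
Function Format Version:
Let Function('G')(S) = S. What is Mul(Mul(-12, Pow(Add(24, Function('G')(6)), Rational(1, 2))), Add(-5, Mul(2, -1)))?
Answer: Mul(84, Pow(30, Rational(1, 2))) ≈ 460.09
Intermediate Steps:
Mul(Mul(-12, Pow(Add(24, Function('G')(6)), Rational(1, 2))), Add(-5, Mul(2, -1))) = Mul(Mul(-12, Pow(Add(24, 6), Rational(1, 2))), Add(-5, Mul(2, -1))) = Mul(Mul(-12, Pow(30, Rational(1, 2))), Add(-5, -2)) = Mul(Mul(-12, Pow(30, Rational(1, 2))), -7) = Mul(84, Pow(30, Rational(1, 2)))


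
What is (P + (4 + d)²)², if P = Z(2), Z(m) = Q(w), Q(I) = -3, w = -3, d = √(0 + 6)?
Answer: 745 + 304*√6 ≈ 1489.6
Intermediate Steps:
d = √6 ≈ 2.4495
Z(m) = -3
P = -3
(P + (4 + d)²)² = (-3 + (4 + √6)²)²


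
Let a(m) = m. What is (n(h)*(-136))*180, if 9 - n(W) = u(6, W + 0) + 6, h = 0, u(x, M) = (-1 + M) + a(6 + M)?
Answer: 48960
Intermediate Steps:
u(x, M) = 5 + 2*M (u(x, M) = (-1 + M) + (6 + M) = 5 + 2*M)
n(W) = -2 - 2*W (n(W) = 9 - ((5 + 2*(W + 0)) + 6) = 9 - ((5 + 2*W) + 6) = 9 - (11 + 2*W) = 9 + (-11 - 2*W) = -2 - 2*W)
(n(h)*(-136))*180 = ((-2 - 2*0)*(-136))*180 = ((-2 + 0)*(-136))*180 = -2*(-136)*180 = 272*180 = 48960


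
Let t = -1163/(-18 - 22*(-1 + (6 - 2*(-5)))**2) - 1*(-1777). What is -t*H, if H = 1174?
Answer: -5182798513/2484 ≈ -2.0865e+6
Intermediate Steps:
t = 8829299/4968 (t = -1163/(-18 - 22*(-1 + (6 + 10))**2) + 1777 = -1163/(-18 - 22*(-1 + 16)**2) + 1777 = -1163/(-18 - 22*15**2) + 1777 = -1163/(-18 - 22*225) + 1777 = -1163/(-18 - 4950) + 1777 = -1163/(-4968) + 1777 = -1163*(-1/4968) + 1777 = 1163/4968 + 1777 = 8829299/4968 ≈ 1777.2)
-t*H = -8829299*1174/4968 = -1*5182798513/2484 = -5182798513/2484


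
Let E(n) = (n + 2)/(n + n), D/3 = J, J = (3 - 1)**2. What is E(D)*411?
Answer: 959/4 ≈ 239.75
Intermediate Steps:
J = 4 (J = 2**2 = 4)
D = 12 (D = 3*4 = 12)
E(n) = (2 + n)/(2*n) (E(n) = (2 + n)/((2*n)) = (2 + n)*(1/(2*n)) = (2 + n)/(2*n))
E(D)*411 = ((1/2)*(2 + 12)/12)*411 = ((1/2)*(1/12)*14)*411 = (7/12)*411 = 959/4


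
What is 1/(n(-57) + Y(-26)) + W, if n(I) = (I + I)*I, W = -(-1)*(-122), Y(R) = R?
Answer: -789583/6472 ≈ -122.00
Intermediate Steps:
W = -122 (W = -1*122 = -122)
n(I) = 2*I² (n(I) = (2*I)*I = 2*I²)
1/(n(-57) + Y(-26)) + W = 1/(2*(-57)² - 26) - 122 = 1/(2*3249 - 26) - 122 = 1/(6498 - 26) - 122 = 1/6472 - 122 = -789583/6472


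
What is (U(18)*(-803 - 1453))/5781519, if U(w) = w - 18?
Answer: 0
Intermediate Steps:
U(w) = -18 + w
(U(18)*(-803 - 1453))/5781519 = ((-18 + 18)*(-803 - 1453))/5781519 = (0*(-2256))*(1/5781519) = 0*(1/5781519) = 0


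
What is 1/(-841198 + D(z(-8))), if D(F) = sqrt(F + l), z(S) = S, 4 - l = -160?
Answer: -420599/353807037524 - sqrt(39)/353807037524 ≈ -1.1888e-6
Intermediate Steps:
l = 164 (l = 4 - 1*(-160) = 4 + 160 = 164)
D(F) = sqrt(164 + F) (D(F) = sqrt(F + 164) = sqrt(164 + F))
1/(-841198 + D(z(-8))) = 1/(-841198 + sqrt(164 - 8)) = 1/(-841198 + sqrt(156)) = 1/(-841198 + 2*sqrt(39))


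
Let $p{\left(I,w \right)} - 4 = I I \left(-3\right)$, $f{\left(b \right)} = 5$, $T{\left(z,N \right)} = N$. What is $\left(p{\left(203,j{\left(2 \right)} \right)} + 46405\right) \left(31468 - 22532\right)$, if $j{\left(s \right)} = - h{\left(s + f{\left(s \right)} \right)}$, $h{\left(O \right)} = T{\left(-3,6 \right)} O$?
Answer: $-690020048$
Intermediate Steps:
$h{\left(O \right)} = 6 O$
$j{\left(s \right)} = -30 - 6 s$ ($j{\left(s \right)} = - 6 \left(s + 5\right) = - 6 \left(5 + s\right) = - (30 + 6 s) = -30 - 6 s$)
$p{\left(I,w \right)} = 4 - 3 I^{2}$ ($p{\left(I,w \right)} = 4 + I I \left(-3\right) = 4 + I^{2} \left(-3\right) = 4 - 3 I^{2}$)
$\left(p{\left(203,j{\left(2 \right)} \right)} + 46405\right) \left(31468 - 22532\right) = \left(\left(4 - 3 \cdot 203^{2}\right) + 46405\right) \left(31468 - 22532\right) = \left(\left(4 - 123627\right) + 46405\right) 8936 = \left(-123623 + 46405\right) 8936 = \left(-77218\right) 8936 = -690020048$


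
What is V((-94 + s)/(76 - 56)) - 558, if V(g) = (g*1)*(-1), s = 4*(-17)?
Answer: -5499/10 ≈ -549.90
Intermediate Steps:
s = -68
V(g) = -g (V(g) = g*(-1) = -g)
V((-94 + s)/(76 - 56)) - 558 = -(-94 - 68)/(76 - 56) - 558 = -(-162)/20 - 558 = -1*(-81/10) - 558 = 81/10 - 558 = -5499/10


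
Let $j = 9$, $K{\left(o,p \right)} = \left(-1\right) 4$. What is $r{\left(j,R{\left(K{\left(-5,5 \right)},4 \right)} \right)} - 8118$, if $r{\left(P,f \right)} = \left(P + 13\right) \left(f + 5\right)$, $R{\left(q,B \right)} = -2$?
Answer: $-8052$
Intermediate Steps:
$K{\left(o,p \right)} = -4$
$r{\left(P,f \right)} = \left(5 + f\right) \left(13 + P\right)$ ($r{\left(P,f \right)} = \left(13 + P\right) \left(5 + f\right) = \left(5 + f\right) \left(13 + P\right)$)
$r{\left(j,R{\left(K{\left(-5,5 \right)},4 \right)} \right)} - 8118 = \left(65 + 5 \cdot 9 + 13 \left(-2\right) + 9 \left(-2\right)\right) - 8118 = \left(65 + 45 - 26 - 18\right) - 8118 = 66 - 8118 = -8052$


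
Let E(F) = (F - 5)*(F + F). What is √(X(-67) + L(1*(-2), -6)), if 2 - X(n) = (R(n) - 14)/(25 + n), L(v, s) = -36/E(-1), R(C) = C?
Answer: I*√574/14 ≈ 1.7113*I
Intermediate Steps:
E(F) = 2*F*(-5 + F) (E(F) = (-5 + F)*(2*F) = 2*F*(-5 + F))
L(v, s) = -3 (L(v, s) = -36*(-1/(2*(-5 - 1))) = -36/(2*(-1)*(-6)) = -36/12 = -36*1/12 = -3)
X(n) = 2 - (-14 + n)/(25 + n) (X(n) = 2 - (n - 14)/(25 + n) = 2 - (-14 + n)/(25 + n))
√(X(-67) + L(1*(-2), -6)) = √((64 - 67)/(25 - 67) - 3) = √(-3/(-42) - 3) = √(-1/42*(-3) - 3) = √(1/14 - 3) = √(-41/14) = I*√574/14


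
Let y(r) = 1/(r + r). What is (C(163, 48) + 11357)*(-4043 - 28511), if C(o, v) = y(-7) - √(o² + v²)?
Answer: -2587994169/7 + 32554*√28873 ≈ -3.6418e+8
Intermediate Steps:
y(r) = 1/(2*r)
C(o, v) = -1/14 - √(o² + v²) (C(o, v) = (½)/(-7) - √(o² + v²) = (½)*(-⅐) - √(o² + v²) = -1/14 - √(o² + v²))
(C(163, 48) + 11357)*(-4043 - 28511) = ((-1/14 - √(163² + 48²)) + 11357)*(-4043 - 28511) = ((-1/14 - √(26569 + 2304)) + 11357)*(-32554) = ((-1/14 - √28873) + 11357)*(-32554) = (158997/14 - √28873)*(-32554) = -2587994169/7 + 32554*√28873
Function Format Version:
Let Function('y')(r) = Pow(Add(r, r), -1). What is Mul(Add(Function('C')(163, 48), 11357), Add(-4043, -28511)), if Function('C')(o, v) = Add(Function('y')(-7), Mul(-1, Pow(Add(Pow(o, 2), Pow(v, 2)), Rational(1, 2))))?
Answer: Add(Rational(-2587994169, 7), Mul(32554, Pow(28873, Rational(1, 2)))) ≈ -3.6418e+8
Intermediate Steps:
Function('y')(r) = Mul(Rational(1, 2), Pow(r, -1)) (Function('y')(r) = Pow(Mul(2, r), -1) = Mul(Rational(1, 2), Pow(r, -1)))
Function('C')(o, v) = Add(Rational(-1, 14), Mul(-1, Pow(Add(Pow(o, 2), Pow(v, 2)), Rational(1, 2)))) (Function('C')(o, v) = Add(Mul(Rational(1, 2), Pow(-7, -1)), Mul(-1, Pow(Add(Pow(o, 2), Pow(v, 2)), Rational(1, 2)))) = Add(Mul(Rational(1, 2), Rational(-1, 7)), Mul(-1, Pow(Add(Pow(o, 2), Pow(v, 2)), Rational(1, 2)))) = Add(Rational(-1, 14), Mul(-1, Pow(Add(Pow(o, 2), Pow(v, 2)), Rational(1, 2)))))
Mul(Add(Function('C')(163, 48), 11357), Add(-4043, -28511)) = Mul(Add(Add(Rational(-1, 14), Mul(-1, Pow(Add(Pow(163, 2), Pow(48, 2)), Rational(1, 2)))), 11357), Add(-4043, -28511)) = Mul(Add(Add(Rational(-1, 14), Mul(-1, Pow(Add(26569, 2304), Rational(1, 2)))), 11357), -32554) = Mul(Add(Add(Rational(-1, 14), Mul(-1, Pow(28873, Rational(1, 2)))), 11357), -32554) = Mul(Add(Rational(158997, 14), Mul(-1, Pow(28873, Rational(1, 2)))), -32554) = Add(Rational(-2587994169, 7), Mul(32554, Pow(28873, Rational(1, 2))))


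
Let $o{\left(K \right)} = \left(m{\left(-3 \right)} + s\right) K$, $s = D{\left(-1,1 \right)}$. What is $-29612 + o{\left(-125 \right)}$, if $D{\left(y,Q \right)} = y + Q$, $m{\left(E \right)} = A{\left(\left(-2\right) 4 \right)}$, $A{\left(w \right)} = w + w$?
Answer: $-27612$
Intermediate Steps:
$A{\left(w \right)} = 2 w$
$m{\left(E \right)} = -16$ ($m{\left(E \right)} = 2 \left(\left(-2\right) 4\right) = 2 \left(-8\right) = -16$)
$D{\left(y,Q \right)} = Q + y$
$s = 0$ ($s = 1 - 1 = 0$)
$o{\left(K \right)} = - 16 K$ ($o{\left(K \right)} = \left(-16 + 0\right) K = - 16 K$)
$-29612 + o{\left(-125 \right)} = -29612 - -2000 = -29612 + 2000 = -27612$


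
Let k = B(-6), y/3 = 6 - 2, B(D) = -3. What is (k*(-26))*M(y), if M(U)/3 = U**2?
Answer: 33696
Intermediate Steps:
y = 12 (y = 3*(6 - 2) = 3*4 = 12)
k = -3
M(U) = 3*U**2
(k*(-26))*M(y) = (-3*(-26))*(3*12**2) = 78*(3*144) = 78*432 = 33696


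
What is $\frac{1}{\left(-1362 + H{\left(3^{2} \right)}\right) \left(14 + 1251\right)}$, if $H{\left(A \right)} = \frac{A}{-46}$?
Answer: $- \frac{2}{3446355} \approx -5.8032 \cdot 10^{-7}$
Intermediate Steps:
$H{\left(A \right)} = - \frac{A}{46}$ ($H{\left(A \right)} = A \left(- \frac{1}{46}\right) = - \frac{A}{46}$)
$\frac{1}{\left(-1362 + H{\left(3^{2} \right)}\right) \left(14 + 1251\right)} = \frac{1}{\left(-1362 - \frac{3^{2}}{46}\right) \left(14 + 1251\right)} = \frac{1}{\left(-1362 - \frac{9}{46}\right) 1265} = \frac{1}{\left(- \frac{62661}{46}\right) 1265} = \frac{1}{- \frac{3446355}{2}} = - \frac{2}{3446355}$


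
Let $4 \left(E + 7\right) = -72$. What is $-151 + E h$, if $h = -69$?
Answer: $1574$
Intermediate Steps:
$E = -25$ ($E = -7 + \frac{1}{4} \left(-72\right) = -7 - 18 = -25$)
$-151 + E h = -151 - -1725 = -151 + 1725 = 1574$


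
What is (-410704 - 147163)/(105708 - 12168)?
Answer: -557867/93540 ≈ -5.9639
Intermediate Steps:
(-410704 - 147163)/(105708 - 12168) = -557867/93540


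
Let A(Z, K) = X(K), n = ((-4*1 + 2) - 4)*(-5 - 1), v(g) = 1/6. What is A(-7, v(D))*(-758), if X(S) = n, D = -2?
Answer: -27288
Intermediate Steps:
v(g) = 1/6
n = 36 (n = ((-4 + 2) - 4)*(-6) = (-2 - 4)*(-6) = -6*(-6) = 36)
X(S) = 36
A(Z, K) = 36
A(-7, v(D))*(-758) = 36*(-758) = -27288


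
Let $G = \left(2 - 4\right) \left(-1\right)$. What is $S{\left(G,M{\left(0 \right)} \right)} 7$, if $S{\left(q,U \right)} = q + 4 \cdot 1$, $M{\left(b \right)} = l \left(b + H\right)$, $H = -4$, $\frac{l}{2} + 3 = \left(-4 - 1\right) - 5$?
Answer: $42$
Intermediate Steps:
$l = -26$ ($l = -6 + 2 \left(\left(-4 - 1\right) - 5\right) = -6 + 2 \left(-5 - 5\right) = -6 + 2 \left(-10\right) = -6 - 20 = -26$)
$M{\left(b \right)} = 104 - 26 b$ ($M{\left(b \right)} = - 26 \left(b - 4\right) = - 26 \left(-4 + b\right) = 104 - 26 b$)
$G = 2$ ($G = \left(-2\right) \left(-1\right) = 2$)
$S{\left(q,U \right)} = 4 + q$ ($S{\left(q,U \right)} = q + 4 = 4 + q$)
$S{\left(G,M{\left(0 \right)} \right)} 7 = \left(4 + 2\right) 7 = 6 \cdot 7 = 42$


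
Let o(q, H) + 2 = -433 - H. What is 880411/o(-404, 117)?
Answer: -880411/552 ≈ -1594.9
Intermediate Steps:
o(q, H) = -435 - H (o(q, H) = -2 + (-433 - H) = -435 - H)
880411/o(-404, 117) = 880411/(-435 - 1*117) = 880411/(-435 - 117) = 880411/(-552) = 880411*(-1/552) = -880411/552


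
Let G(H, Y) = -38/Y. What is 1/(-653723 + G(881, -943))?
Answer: -943/616460751 ≈ -1.5297e-6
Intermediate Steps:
1/(-653723 + G(881, -943)) = 1/(-653723 - 38/(-943)) = 1/(-653723 - 38*(-1/943)) = 1/(-653723 + 38/943) = 1/(-616460751/943) = -943/616460751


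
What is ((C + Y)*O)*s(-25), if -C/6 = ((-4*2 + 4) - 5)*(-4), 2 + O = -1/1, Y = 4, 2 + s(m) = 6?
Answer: 2544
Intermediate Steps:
s(m) = 4 (s(m) = -2 + 6 = 4)
O = -3 (O = -2 - 1/1 = -2 - 1*1 = -2 - 1 = -3)
C = -216 (C = -6*((-4*2 + 4) - 5)*(-4) = -6*((-8 + 4) - 5)*(-4) = -6*(-4 - 5)*(-4) = -(-54)*(-4) = -6*36 = -216)
((C + Y)*O)*s(-25) = ((-216 + 4)*(-3))*4 = -212*(-3)*4 = 636*4 = 2544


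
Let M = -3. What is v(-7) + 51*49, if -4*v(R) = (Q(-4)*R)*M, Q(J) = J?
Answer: 2520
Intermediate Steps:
v(R) = -3*R (v(R) = -(-4*R)*(-3)/4 = -3*R)
v(-7) + 51*49 = -3*(-7) + 51*49 = 21 + 2499 = 2520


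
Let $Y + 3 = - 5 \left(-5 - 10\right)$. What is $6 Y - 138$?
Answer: $294$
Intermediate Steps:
$Y = 72$ ($Y = -3 - 5 \left(-5 - 10\right) = -3 - -75 = -3 + 75 = 72$)
$6 Y - 138 = 6 \cdot 72 - 138 = 432 - 138 = 294$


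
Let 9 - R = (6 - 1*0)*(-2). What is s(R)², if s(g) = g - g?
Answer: 0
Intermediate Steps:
R = 21 (R = 9 - (6 - 1*0)*(-2) = 9 - (6 + 0)*(-2) = 9 - 6*(-2) = 9 - 1*(-12) = 9 + 12 = 21)
s(g) = 0
s(R)² = 0² = 0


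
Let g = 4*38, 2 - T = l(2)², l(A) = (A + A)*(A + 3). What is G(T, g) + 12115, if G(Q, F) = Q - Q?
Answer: 12115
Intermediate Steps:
l(A) = 2*A*(3 + A) (l(A) = (2*A)*(3 + A) = 2*A*(3 + A))
T = -398 (T = 2 - (2*2*(3 + 2))² = 2 - (2*2*5)² = 2 - 1*20² = 2 - 1*400 = 2 - 400 = -398)
g = 152
G(Q, F) = 0
G(T, g) + 12115 = 0 + 12115 = 12115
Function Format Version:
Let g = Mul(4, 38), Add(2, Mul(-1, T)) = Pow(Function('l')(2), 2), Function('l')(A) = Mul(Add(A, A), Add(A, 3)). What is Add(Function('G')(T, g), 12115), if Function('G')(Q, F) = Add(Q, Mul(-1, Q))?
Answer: 12115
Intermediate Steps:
Function('l')(A) = Mul(2, A, Add(3, A)) (Function('l')(A) = Mul(Mul(2, A), Add(3, A)) = Mul(2, A, Add(3, A)))
T = -398 (T = Add(2, Mul(-1, Pow(Mul(2, 2, Add(3, 2)), 2))) = Add(2, Mul(-1, Pow(Mul(2, 2, 5), 2))) = Add(2, Mul(-1, Pow(20, 2))) = Add(2, Mul(-1, 400)) = Add(2, -400) = -398)
g = 152
Function('G')(Q, F) = 0
Add(Function('G')(T, g), 12115) = Add(0, 12115) = 12115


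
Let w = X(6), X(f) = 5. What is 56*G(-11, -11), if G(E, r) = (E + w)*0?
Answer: 0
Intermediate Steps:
w = 5
G(E, r) = 0 (G(E, r) = (E + 5)*0 = (5 + E)*0 = 0)
56*G(-11, -11) = 56*0 = 0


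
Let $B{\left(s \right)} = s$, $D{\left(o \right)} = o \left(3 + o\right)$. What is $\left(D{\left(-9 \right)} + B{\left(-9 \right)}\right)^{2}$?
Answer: $2025$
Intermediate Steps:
$\left(D{\left(-9 \right)} + B{\left(-9 \right)}\right)^{2} = \left(- 9 \left(3 - 9\right) - 9\right)^{2} = \left(\left(-9\right) \left(-6\right) - 9\right)^{2} = \left(54 - 9\right)^{2} = 45^{2} = 2025$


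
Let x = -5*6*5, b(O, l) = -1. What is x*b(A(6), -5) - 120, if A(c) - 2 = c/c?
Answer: 30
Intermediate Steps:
A(c) = 3 (A(c) = 2 + c/c = 2 + 1 = 3)
x = -150 (x = -30*5 = -150)
x*b(A(6), -5) - 120 = -150*(-1) - 120 = 150 - 120 = 30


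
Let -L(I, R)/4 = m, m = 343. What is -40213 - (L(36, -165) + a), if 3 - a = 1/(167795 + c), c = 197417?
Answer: -14186294927/365212 ≈ -38844.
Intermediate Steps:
L(I, R) = -1372 (L(I, R) = -4*343 = -1372)
a = 1095635/365212 (a = 3 - 1/(167795 + 197417) = 3 - 1/365212 = 1095635/365212 ≈ 3.0000)
-40213 - (L(36, -165) + a) = -40213 - (-1372 + 1095635/365212) = -40213 - 1*(-499975229/365212) = -40213 + 499975229/365212 = -14186294927/365212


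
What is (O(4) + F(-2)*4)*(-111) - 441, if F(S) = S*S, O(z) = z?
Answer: -2661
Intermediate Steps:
F(S) = S²
(O(4) + F(-2)*4)*(-111) - 441 = (4 + (-2)²*4)*(-111) - 441 = (4 + 4*4)*(-111) - 441 = (4 + 16)*(-111) - 441 = 20*(-111) - 441 = -2220 - 441 = -2661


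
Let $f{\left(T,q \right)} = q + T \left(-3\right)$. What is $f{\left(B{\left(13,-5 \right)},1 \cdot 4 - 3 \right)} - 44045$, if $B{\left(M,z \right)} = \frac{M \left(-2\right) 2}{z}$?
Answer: $- \frac{220376}{5} \approx -44075.0$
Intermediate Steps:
$B{\left(M,z \right)} = - \frac{4 M}{z}$ ($B{\left(M,z \right)} = \frac{- 2 M 2}{z} = \frac{\left(-4\right) M}{z} = - \frac{4 M}{z}$)
$f{\left(T,q \right)} = q - 3 T$
$f{\left(B{\left(13,-5 \right)},1 \cdot 4 - 3 \right)} - 44045 = \left(\left(1 \cdot 4 - 3\right) - 3 \left(\left(-4\right) 13 \frac{1}{-5}\right)\right) - 44045 = \left(\left(4 - 3\right) - 3 \left(\left(-4\right) 13 \left(- \frac{1}{5}\right)\right)\right) - 44045 = \left(1 - \frac{156}{5}\right) - 44045 = - \frac{151}{5} - 44045 = - \frac{220376}{5}$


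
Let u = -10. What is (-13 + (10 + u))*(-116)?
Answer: 1508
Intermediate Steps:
(-13 + (10 + u))*(-116) = (-13 + (10 - 10))*(-116) = (-13 + 0)*(-116) = -13*(-116) = 1508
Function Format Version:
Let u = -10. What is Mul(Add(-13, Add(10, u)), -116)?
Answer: 1508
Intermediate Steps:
Mul(Add(-13, Add(10, u)), -116) = Mul(Add(-13, Add(10, -10)), -116) = Mul(Add(-13, 0), -116) = Mul(-13, -116) = 1508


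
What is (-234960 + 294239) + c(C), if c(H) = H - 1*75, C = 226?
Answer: 59430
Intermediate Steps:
c(H) = -75 + H (c(H) = H - 75 = -75 + H)
(-234960 + 294239) + c(C) = (-234960 + 294239) + (-75 + 226) = 59279 + 151 = 59430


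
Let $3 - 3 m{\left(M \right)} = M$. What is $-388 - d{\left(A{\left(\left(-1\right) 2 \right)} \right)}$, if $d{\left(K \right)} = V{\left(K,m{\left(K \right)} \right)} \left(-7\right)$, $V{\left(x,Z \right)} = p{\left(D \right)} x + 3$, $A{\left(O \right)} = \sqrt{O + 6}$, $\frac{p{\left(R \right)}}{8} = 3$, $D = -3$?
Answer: $-31$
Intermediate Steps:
$p{\left(R \right)} = 24$ ($p{\left(R \right)} = 8 \cdot 3 = 24$)
$m{\left(M \right)} = 1 - \frac{M}{3}$
$A{\left(O \right)} = \sqrt{6 + O}$
$V{\left(x,Z \right)} = 3 + 24 x$ ($V{\left(x,Z \right)} = 24 x + 3 = 3 + 24 x$)
$d{\left(K \right)} = -21 - 168 K$ ($d{\left(K \right)} = \left(3 + 24 K\right) \left(-7\right) = -21 - 168 K$)
$-388 - d{\left(A{\left(\left(-1\right) 2 \right)} \right)} = -388 - \left(-21 - 168 \sqrt{6 - 2}\right) = -388 - \left(-21 - 168 \sqrt{4}\right) = -388 - \left(-21 - 336\right) = -388 - -357 = -388 + 357 = -31$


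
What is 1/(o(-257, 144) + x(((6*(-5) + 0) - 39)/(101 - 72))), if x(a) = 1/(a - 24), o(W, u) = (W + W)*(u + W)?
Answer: 765/44432701 ≈ 1.7217e-5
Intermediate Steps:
o(W, u) = 2*W*(W + u) (o(W, u) = (2*W)*(W + u) = 2*W*(W + u))
x(a) = 1/(-24 + a)
1/(o(-257, 144) + x(((6*(-5) + 0) - 39)/(101 - 72))) = 1/(2*(-257)*(-257 + 144) + 1/(-24 + ((6*(-5) + 0) - 39)/(101 - 72))) = 1/(2*(-257)*(-113) + 1/(-24 + ((-30 + 0) - 39)/29)) = 1/(58082 + 1/(-24 + (-30 - 39)*(1/29))) = 1/(58082 + 1/(-24 - 69*1/29)) = 1/(58082 + 1/(-24 - 69/29)) = 1/(58082 + 1/(-765/29)) = 1/(58082 - 29/765) = 1/(44432701/765) = 765/44432701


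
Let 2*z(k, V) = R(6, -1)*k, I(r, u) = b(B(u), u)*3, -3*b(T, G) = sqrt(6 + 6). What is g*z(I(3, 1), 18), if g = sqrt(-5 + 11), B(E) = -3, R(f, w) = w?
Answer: 3*sqrt(2) ≈ 4.2426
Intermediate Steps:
b(T, G) = -2*sqrt(3)/3 (b(T, G) = -sqrt(6 + 6)/3 = -2*sqrt(3)/3)
I(r, u) = -2*sqrt(3) (I(r, u) = -2*sqrt(3)/3*3 = -2*sqrt(3))
z(k, V) = -k/2 (z(k, V) = (-k)/2 = -k/2)
g = sqrt(6) ≈ 2.4495
g*z(I(3, 1), 18) = sqrt(6)*(-(-1)*sqrt(3)) = sqrt(6)*sqrt(3) = 3*sqrt(2)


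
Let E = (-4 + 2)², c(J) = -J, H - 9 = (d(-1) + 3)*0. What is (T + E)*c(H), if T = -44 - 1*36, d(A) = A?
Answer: 684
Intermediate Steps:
H = 9 (H = 9 + (-1 + 3)*0 = 9 + 2*0 = 9 + 0 = 9)
T = -80 (T = -44 - 36 = -80)
E = 4 (E = (-2)² = 4)
(T + E)*c(H) = (-80 + 4)*(-1*9) = -76*(-9) = 684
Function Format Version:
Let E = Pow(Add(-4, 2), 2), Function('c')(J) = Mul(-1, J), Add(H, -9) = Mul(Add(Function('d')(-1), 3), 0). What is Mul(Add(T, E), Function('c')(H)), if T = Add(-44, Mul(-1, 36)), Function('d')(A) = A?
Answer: 684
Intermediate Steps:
H = 9 (H = Add(9, Mul(Add(-1, 3), 0)) = Add(9, Mul(2, 0)) = Add(9, 0) = 9)
T = -80 (T = Add(-44, -36) = -80)
E = 4 (E = Pow(-2, 2) = 4)
Mul(Add(T, E), Function('c')(H)) = Mul(Add(-80, 4), Mul(-1, 9)) = Mul(-76, -9) = 684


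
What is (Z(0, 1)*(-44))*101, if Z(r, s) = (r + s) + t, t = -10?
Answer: 39996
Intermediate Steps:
Z(r, s) = -10 + r + s (Z(r, s) = (r + s) - 10 = -10 + r + s)
(Z(0, 1)*(-44))*101 = ((-10 + 0 + 1)*(-44))*101 = -9*(-44)*101 = 396*101 = 39996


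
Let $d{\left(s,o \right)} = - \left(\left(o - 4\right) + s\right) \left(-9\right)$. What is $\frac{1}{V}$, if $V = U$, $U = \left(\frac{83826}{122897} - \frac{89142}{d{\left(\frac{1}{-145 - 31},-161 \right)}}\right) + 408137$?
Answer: $\frac{10707155331}{4370636268517553} \approx 2.4498 \cdot 10^{-6}$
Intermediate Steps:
$d{\left(s,o \right)} = -36 + 9 o + 9 s$ ($d{\left(s,o \right)} = - \left(\left(-4 + o\right) + s\right) \left(-9\right) = - \left(-4 + o + s\right) \left(-9\right) = - (36 - 9 o - 9 s) = -36 + 9 o + 9 s$)
$U = \frac{4370636268517553}{10707155331}$ ($U = \left(\frac{83826}{122897} - \frac{89142}{-36 + 9 \left(-161\right) + \frac{9}{-145 - 31}}\right) + 408137 = \left(83826 \cdot \frac{1}{122897} - \frac{89142}{-36 - 1449 + \frac{9}{-176}}\right) + 408137 = \left(\frac{83826}{122897} - \frac{89142}{-36 - 1449 + 9 \left(- \frac{1}{176}\right)}\right) + 408137 = \left(\frac{83826}{122897} - \frac{89142}{-36 - 1449 - \frac{9}{176}}\right) + 408137 = \left(\frac{83826}{122897} - \frac{89142}{- \frac{261369}{176}}\right) + 408137 = \left(\frac{83826}{122897} - - \frac{5229664}{87123}\right) + 408137 = \left(\frac{83826}{122897} + \frac{5229664}{87123}\right) + 408137 = \frac{650013189206}{10707155331} + 408137 = \frac{4370636268517553}{10707155331} \approx 4.082 \cdot 10^{5}$)
$V = \frac{4370636268517553}{10707155331} \approx 4.082 \cdot 10^{5}$
$\frac{1}{V} = \frac{1}{\frac{4370636268517553}{10707155331}} = \frac{10707155331}{4370636268517553}$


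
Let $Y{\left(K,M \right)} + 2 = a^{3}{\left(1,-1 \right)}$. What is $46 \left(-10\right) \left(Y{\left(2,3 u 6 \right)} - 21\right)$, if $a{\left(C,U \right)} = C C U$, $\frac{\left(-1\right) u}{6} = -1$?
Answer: $11040$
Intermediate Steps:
$u = 6$ ($u = \left(-6\right) \left(-1\right) = 6$)
$a{\left(C,U \right)} = U C^{2}$ ($a{\left(C,U \right)} = C^{2} U = U C^{2}$)
$Y{\left(K,M \right)} = -3$ ($Y{\left(K,M \right)} = -2 + \left(- 1^{2}\right)^{3} = -2 + \left(\left(-1\right) 1\right)^{3} = -2 + \left(-1\right)^{3} = -2 - 1 = -3$)
$46 \left(-10\right) \left(Y{\left(2,3 u 6 \right)} - 21\right) = 46 \left(-10\right) \left(-3 - 21\right) = \left(-460\right) \left(-24\right) = 11040$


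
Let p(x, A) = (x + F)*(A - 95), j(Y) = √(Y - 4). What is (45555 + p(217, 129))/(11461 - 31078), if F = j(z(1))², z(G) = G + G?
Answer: -52865/19617 ≈ -2.6949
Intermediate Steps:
z(G) = 2*G
j(Y) = √(-4 + Y)
F = -2 (F = (√(-4 + 2*1))² = (√(-4 + 2))² = (√(-2))² = (I*√2)² = -2)
p(x, A) = (-95 + A)*(-2 + x) (p(x, A) = (x - 2)*(A - 95) = (-2 + x)*(-95 + A) = (-95 + A)*(-2 + x))
(45555 + p(217, 129))/(11461 - 31078) = (45555 + (190 - 95*217 - 2*129 + 129*217))/(11461 - 31078) = (45555 + (190 - 20615 - 258 + 27993))/(-19617) = (45555 + 7310)*(-1/19617) = 52865*(-1/19617) = -52865/19617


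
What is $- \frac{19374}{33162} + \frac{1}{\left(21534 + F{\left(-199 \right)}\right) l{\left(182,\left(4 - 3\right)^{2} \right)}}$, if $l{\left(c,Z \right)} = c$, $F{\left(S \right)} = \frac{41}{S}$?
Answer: $- \frac{2518331357677}{4310567820650} \approx -0.58422$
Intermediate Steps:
$- \frac{19374}{33162} + \frac{1}{\left(21534 + F{\left(-199 \right)}\right) l{\left(182,\left(4 - 3\right)^{2} \right)}} = - \frac{19374}{33162} + \frac{1}{\left(21534 + \frac{41}{-199}\right) 182} = \left(-19374\right) \frac{1}{33162} + \frac{1}{21534 + 41 \left(- \frac{1}{199}\right)} \frac{1}{182} = - \frac{3229}{5527} + \frac{1}{21534 - \frac{41}{199}} \cdot \frac{1}{182} = - \frac{3229}{5527} + \frac{1}{\frac{4285225}{199}} \cdot \frac{1}{182} = - \frac{3229}{5527} + \frac{199}{4285225} \cdot \frac{1}{182} = - \frac{3229}{5527} + \frac{199}{779910950} = - \frac{2518331357677}{4310567820650}$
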